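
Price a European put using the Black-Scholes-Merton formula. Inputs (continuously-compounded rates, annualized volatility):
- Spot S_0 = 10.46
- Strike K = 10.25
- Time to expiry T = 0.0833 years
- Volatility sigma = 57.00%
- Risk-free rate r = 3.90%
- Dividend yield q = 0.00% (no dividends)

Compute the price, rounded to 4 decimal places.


Answer: Price = 0.5630

Derivation:
d1 = (ln(S/K) + (r - q + 0.5*sigma^2) * T) / (sigma * sqrt(T)) = 0.22528179
d2 = d1 - sigma * sqrt(T) = 0.06076987
exp(-rT) = 0.99675657; exp(-qT) = 1.00000000
P = K * exp(-rT) * N(-d2) - S_0 * exp(-qT) * N(-d1)
N(-d1) = 0.41088003; N(-d2) = 0.47577124
P = 10.2500 * 0.99675657 * 0.47577124 - 10.4600 * 1.00000000 * 0.41088003 = 0.5630


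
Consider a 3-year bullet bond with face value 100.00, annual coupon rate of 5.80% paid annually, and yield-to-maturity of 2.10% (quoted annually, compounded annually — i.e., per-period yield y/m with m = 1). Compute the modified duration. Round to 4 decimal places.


Answer: Modified duration = 2.7885

Derivation:
Coupon per period c = face * coupon_rate / m = 5.800000
Periods per year m = 1; per-period yield y/m = 0.021000
Number of cashflows N = 3
Cashflows (t years, CF_t, discount factor 1/(1+y/m)^(m*t), PV):
  t = 1.0000: CF_t = 5.800000, DF = 0.979432, PV = 5.680705
  t = 2.0000: CF_t = 5.800000, DF = 0.959287, PV = 5.563864
  t = 3.0000: CF_t = 105.800000, DF = 0.939556, PV = 99.405048
Price P = sum_t PV_t = 110.649618
First compute Macaulay numerator sum_t t * PV_t:
  t * PV_t at t = 1.0000: 5.680705
  t * PV_t at t = 2.0000: 11.127728
  t * PV_t at t = 3.0000: 298.215145
Macaulay duration D = 315.023579 / 110.649618 = 2.847037
Modified duration = D / (1 + y/m) = 2.847037 / (1 + 0.021000) = 2.788479


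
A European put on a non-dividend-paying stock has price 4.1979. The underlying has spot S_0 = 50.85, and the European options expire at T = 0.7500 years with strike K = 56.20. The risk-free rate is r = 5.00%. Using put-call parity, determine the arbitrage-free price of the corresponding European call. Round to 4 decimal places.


Put-call parity: C - P = S_0 * exp(-qT) - K * exp(-rT).
S_0 * exp(-qT) = 50.8500 * 1.00000000 = 50.85000000
K * exp(-rT) = 56.2000 * 0.96319442 = 54.13152628
C = P + S*exp(-qT) - K*exp(-rT)
C = 4.1979 + 50.85000000 - 54.13152628 = 0.9164

Answer: Call price = 0.9164


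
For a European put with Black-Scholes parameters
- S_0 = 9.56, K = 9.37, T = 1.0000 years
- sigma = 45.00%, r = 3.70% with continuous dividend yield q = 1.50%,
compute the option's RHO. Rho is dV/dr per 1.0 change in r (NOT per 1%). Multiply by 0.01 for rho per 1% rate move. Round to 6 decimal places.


d1 = 0.3184991796; d2 = -0.1315008204
phi(d1) = 0.3792121770; exp(-qT) = 0.9851119396; exp(-rT) = 0.9636761353
N(-d2) = 0.5523104312
Rho = -K*T*exp(-rT)*N(-d2) = -9.3700 * 1.0000 * 0.9636761353 * 0.5523104312 = -4.987167

Answer: Rho = -4.987167


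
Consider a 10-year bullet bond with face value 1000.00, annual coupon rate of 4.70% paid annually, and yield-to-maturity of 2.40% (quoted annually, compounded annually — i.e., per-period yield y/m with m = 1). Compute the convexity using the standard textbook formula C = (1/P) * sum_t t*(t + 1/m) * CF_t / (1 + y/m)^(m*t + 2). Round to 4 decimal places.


Answer: Convexity = 82.4940

Derivation:
Coupon per period c = face * coupon_rate / m = 47.000000
Periods per year m = 1; per-period yield y/m = 0.024000
Number of cashflows N = 10
Cashflows (t years, CF_t, discount factor 1/(1+y/m)^(m*t), PV):
  t = 1.0000: CF_t = 47.000000, DF = 0.976562, PV = 45.898438
  t = 2.0000: CF_t = 47.000000, DF = 0.953674, PV = 44.822693
  t = 3.0000: CF_t = 47.000000, DF = 0.931323, PV = 43.772161
  t = 4.0000: CF_t = 47.000000, DF = 0.909495, PV = 42.746251
  t = 5.0000: CF_t = 47.000000, DF = 0.888178, PV = 41.744386
  t = 6.0000: CF_t = 47.000000, DF = 0.867362, PV = 40.766002
  t = 7.0000: CF_t = 47.000000, DF = 0.847033, PV = 39.810549
  t = 8.0000: CF_t = 47.000000, DF = 0.827181, PV = 38.877489
  t = 9.0000: CF_t = 47.000000, DF = 0.807794, PV = 37.966298
  t = 10.0000: CF_t = 1047.000000, DF = 0.788861, PV = 825.937368
Price P = sum_t PV_t = 1202.341632
Convexity numerator sum_t t*(t + 1/m) * CF_t / (1+y/m)^(m*t + 2):
  t = 1.0000: term = 87.544322
  t = 2.0000: term = 256.477506
  t = 3.0000: term = 500.932629
  t = 4.0000: term = 815.320034
  t = 5.0000: term = 1194.316456
  t = 6.0000: term = 1632.854529
  t = 7.0000: term = 2126.112668
  t = 8.0000: term = 2669.505303
  t = 9.0000: term = 3258.673466
  t = 10.0000: term = 86644.278006
Convexity = (1/P) * sum = 99186.014918 / 1202.341632 = 82.494037


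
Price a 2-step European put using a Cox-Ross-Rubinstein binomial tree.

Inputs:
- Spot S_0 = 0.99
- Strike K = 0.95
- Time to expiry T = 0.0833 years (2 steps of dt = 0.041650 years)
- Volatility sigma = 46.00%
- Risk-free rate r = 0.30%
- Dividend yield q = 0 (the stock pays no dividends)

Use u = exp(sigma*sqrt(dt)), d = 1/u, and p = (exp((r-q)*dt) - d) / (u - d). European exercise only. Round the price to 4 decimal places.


Answer: Price = V(0,0) = 0.0354

Derivation:
dt = T/N = 0.041650
u = exp(sigma*sqrt(dt)) = 1.098426; d = 1/u = 0.910394
p = (exp((r-q)*dt) - d) / (u - d) = 0.477212
Discount per step: exp(-r*dt) = 0.999875
Stock lattice S(k, i) with i counting down-moves:
  k=0: S(0,0) = 0.9900
  k=1: S(1,0) = 1.0874; S(1,1) = 0.9013
  k=2: S(2,0) = 1.1945; S(2,1) = 0.9900; S(2,2) = 0.8205
Terminal payoffs V(N, i) = max(K - S_T, 0):
  V(2,0) = 0.000000; V(2,1) = 0.000000; V(2,2) = 0.129472
Backward induction: V(k, i) = exp(-r*dt) * [p * V(k+1, i) + (1-p) * V(k+1, i+1)].
  V(1,0) = exp(-r*dt) * [p*0.000000 + (1-p)*0.000000] = 0.000000
  V(1,1) = exp(-r*dt) * [p*0.000000 + (1-p)*0.129472] = 0.067678
  V(0,0) = exp(-r*dt) * [p*0.000000 + (1-p)*0.067678] = 0.035377


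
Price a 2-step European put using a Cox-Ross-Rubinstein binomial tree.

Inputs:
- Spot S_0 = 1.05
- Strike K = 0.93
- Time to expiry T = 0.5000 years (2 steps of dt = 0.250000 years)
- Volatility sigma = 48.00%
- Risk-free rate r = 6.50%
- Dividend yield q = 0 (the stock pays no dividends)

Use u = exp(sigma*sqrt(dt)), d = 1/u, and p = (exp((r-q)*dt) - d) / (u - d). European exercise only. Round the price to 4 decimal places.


Answer: Price = V(0,0) = 0.0750

Derivation:
dt = T/N = 0.250000
u = exp(sigma*sqrt(dt)) = 1.271249; d = 1/u = 0.786628
p = (exp((r-q)*dt) - d) / (u - d) = 0.474092
Discount per step: exp(-r*dt) = 0.983881
Stock lattice S(k, i) with i counting down-moves:
  k=0: S(0,0) = 1.0500
  k=1: S(1,0) = 1.3348; S(1,1) = 0.8260
  k=2: S(2,0) = 1.6969; S(2,1) = 1.0500; S(2,2) = 0.6497
Terminal payoffs V(N, i) = max(K - S_T, 0):
  V(2,0) = 0.000000; V(2,1) = 0.000000; V(2,2) = 0.280277
Backward induction: V(k, i) = exp(-r*dt) * [p * V(k+1, i) + (1-p) * V(k+1, i+1)].
  V(1,0) = exp(-r*dt) * [p*0.000000 + (1-p)*0.000000] = 0.000000
  V(1,1) = exp(-r*dt) * [p*0.000000 + (1-p)*0.280277] = 0.145024
  V(0,0) = exp(-r*dt) * [p*0.000000 + (1-p)*0.145024] = 0.075040


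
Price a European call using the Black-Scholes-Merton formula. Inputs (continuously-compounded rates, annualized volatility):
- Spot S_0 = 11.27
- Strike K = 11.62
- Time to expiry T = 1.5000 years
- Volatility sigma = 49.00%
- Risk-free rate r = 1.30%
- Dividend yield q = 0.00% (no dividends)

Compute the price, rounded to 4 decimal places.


d1 = (ln(S/K) + (r - q + 0.5*sigma^2) * T) / (sigma * sqrt(T)) = 0.28159397
d2 = d1 - sigma * sqrt(T) = -0.31853102
exp(-rT) = 0.98068890; exp(-qT) = 1.00000000
C = S_0 * exp(-qT) * N(d1) - K * exp(-rT) * N(d2)
N(d1) = 0.61087257; N(d2) = 0.37504108
C = 11.2700 * 1.00000000 * 0.61087257 - 11.6200 * 0.98068890 * 0.37504108 = 2.6107

Answer: Price = 2.6107


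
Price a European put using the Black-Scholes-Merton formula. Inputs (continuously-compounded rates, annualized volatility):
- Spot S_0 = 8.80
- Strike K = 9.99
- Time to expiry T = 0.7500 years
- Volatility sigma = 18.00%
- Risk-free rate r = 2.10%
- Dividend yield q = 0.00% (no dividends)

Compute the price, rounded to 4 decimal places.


Answer: Price = 1.2363

Derivation:
d1 = (ln(S/K) + (r - q + 0.5*sigma^2) * T) / (sigma * sqrt(T)) = -0.63465466
d2 = d1 - sigma * sqrt(T) = -0.79053924
exp(-rT) = 0.98437338; exp(-qT) = 1.00000000
P = K * exp(-rT) * N(-d2) - S_0 * exp(-qT) * N(-d1)
N(-d1) = 0.73717317; N(-d2) = 0.78539354
P = 9.9900 * 0.98437338 * 0.78539354 - 8.8000 * 1.00000000 * 0.73717317 = 1.2363


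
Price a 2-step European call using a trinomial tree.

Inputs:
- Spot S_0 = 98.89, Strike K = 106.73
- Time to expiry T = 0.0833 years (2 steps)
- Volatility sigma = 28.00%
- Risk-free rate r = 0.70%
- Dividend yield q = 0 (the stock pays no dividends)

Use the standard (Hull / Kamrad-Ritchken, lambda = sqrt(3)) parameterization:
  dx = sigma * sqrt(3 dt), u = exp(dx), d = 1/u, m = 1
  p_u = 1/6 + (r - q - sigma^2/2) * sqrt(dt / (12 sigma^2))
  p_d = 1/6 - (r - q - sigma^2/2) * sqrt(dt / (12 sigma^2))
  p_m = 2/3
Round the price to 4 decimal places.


Answer: Price = V(0,0) = 0.8744

Derivation:
dt = T/N = 0.041650; dx = sigma*sqrt(3*dt) = 0.098975
u = exp(dx) = 1.104039; d = 1/u = 0.905765
p_u = 0.159892, p_m = 0.666667, p_d = 0.173442
Discount per step: exp(-r*dt) = 0.999708
Stock lattice S(k, j) with j the centered position index:
  k=0: S(0,+0) = 98.8900
  k=1: S(1,-1) = 89.5711; S(1,+0) = 98.8900; S(1,+1) = 109.1784
  k=2: S(2,-2) = 81.1304; S(2,-1) = 89.5711; S(2,+0) = 98.8900; S(2,+1) = 109.1784; S(2,+2) = 120.5372
Terminal payoffs V(N, j) = max(S_T - K, 0):
  V(2,-2) = 0.000000; V(2,-1) = 0.000000; V(2,+0) = 0.000000; V(2,+1) = 2.448403; V(2,+2) = 13.807200
Backward induction: V(k, j) = exp(-r*dt) * [p_u * V(k+1, j+1) + p_m * V(k+1, j) + p_d * V(k+1, j-1)]
  V(1,-1) = exp(-r*dt) * [p_u*0.000000 + p_m*0.000000 + p_d*0.000000] = 0.000000
  V(1,+0) = exp(-r*dt) * [p_u*2.448403 + p_m*0.000000 + p_d*0.000000] = 0.391365
  V(1,+1) = exp(-r*dt) * [p_u*13.807200 + p_m*2.448403 + p_d*0.000000] = 3.838804
  V(0,+0) = exp(-r*dt) * [p_u*3.838804 + p_m*0.391365 + p_d*0.000000] = 0.874447


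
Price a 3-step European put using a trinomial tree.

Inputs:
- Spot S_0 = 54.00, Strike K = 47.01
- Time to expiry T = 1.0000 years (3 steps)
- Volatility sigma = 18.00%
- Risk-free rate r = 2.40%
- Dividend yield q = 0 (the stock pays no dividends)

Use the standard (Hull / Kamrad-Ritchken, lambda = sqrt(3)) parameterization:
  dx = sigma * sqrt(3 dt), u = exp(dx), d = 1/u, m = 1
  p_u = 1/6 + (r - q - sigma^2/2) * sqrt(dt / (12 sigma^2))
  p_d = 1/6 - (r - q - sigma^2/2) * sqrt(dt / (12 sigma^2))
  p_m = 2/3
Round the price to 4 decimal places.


Answer: Price = V(0,0) = 0.9451

Derivation:
dt = T/N = 0.333333; dx = sigma*sqrt(3*dt) = 0.180000
u = exp(dx) = 1.197217; d = 1/u = 0.835270
p_u = 0.173889, p_m = 0.666667, p_d = 0.159444
Discount per step: exp(-r*dt) = 0.992032
Stock lattice S(k, j) with j the centered position index:
  k=0: S(0,+0) = 54.0000
  k=1: S(1,-1) = 45.1046; S(1,+0) = 54.0000; S(1,+1) = 64.6497
  k=2: S(2,-2) = 37.6745; S(2,-1) = 45.1046; S(2,+0) = 54.0000; S(2,+1) = 64.6497; S(2,+2) = 77.3998
  k=3: S(3,-3) = 31.4684; S(3,-2) = 37.6745; S(3,-1) = 45.1046; S(3,+0) = 54.0000; S(3,+1) = 64.6497; S(3,+2) = 77.3998; S(3,+3) = 92.6644
Terminal payoffs V(N, j) = max(K - S_T, 0):
  V(3,-3) = 15.541594; V(3,-2) = 9.335478; V(3,-1) = 1.905409; V(3,+0) = 0.000000; V(3,+1) = 0.000000; V(3,+2) = 0.000000; V(3,+3) = 0.000000
Backward induction: V(k, j) = exp(-r*dt) * [p_u * V(k+1, j+1) + p_m * V(k+1, j) + p_d * V(k+1, j-1)]
  V(2,-2) = exp(-r*dt) * [p_u*1.905409 + p_m*9.335478 + p_d*15.541594] = 8.961027
  V(2,-1) = exp(-r*dt) * [p_u*0.000000 + p_m*1.905409 + p_d*9.335478] = 2.736781
  V(2,+0) = exp(-r*dt) * [p_u*0.000000 + p_m*0.000000 + p_d*1.905409] = 0.301386
  V(2,+1) = exp(-r*dt) * [p_u*0.000000 + p_m*0.000000 + p_d*0.000000] = 0.000000
  V(2,+2) = exp(-r*dt) * [p_u*0.000000 + p_m*0.000000 + p_d*0.000000] = 0.000000
  V(1,-1) = exp(-r*dt) * [p_u*0.301386 + p_m*2.736781 + p_d*8.961027] = 3.279374
  V(1,+0) = exp(-r*dt) * [p_u*0.000000 + p_m*0.301386 + p_d*2.736781] = 0.632211
  V(1,+1) = exp(-r*dt) * [p_u*0.000000 + p_m*0.000000 + p_d*0.301386] = 0.047671
  V(0,+0) = exp(-r*dt) * [p_u*0.047671 + p_m*0.632211 + p_d*3.279374] = 0.945050


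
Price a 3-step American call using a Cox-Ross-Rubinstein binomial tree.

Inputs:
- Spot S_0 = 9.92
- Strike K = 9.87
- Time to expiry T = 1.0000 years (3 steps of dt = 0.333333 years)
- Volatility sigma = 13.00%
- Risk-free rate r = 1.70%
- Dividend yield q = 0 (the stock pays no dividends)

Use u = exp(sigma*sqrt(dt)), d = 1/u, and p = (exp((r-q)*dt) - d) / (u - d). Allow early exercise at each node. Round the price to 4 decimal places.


dt = T/N = 0.333333
u = exp(sigma*sqrt(dt)) = 1.077944; d = 1/u = 0.927692
p = (exp((r-q)*dt) - d) / (u - d) = 0.519066
Discount per step: exp(-r*dt) = 0.994349
Stock lattice S(k, i) with i counting down-moves:
  k=0: S(0,0) = 9.9200
  k=1: S(1,0) = 10.6932; S(1,1) = 9.2027
  k=2: S(2,0) = 11.5267; S(2,1) = 9.9200; S(2,2) = 8.5373
  k=3: S(3,0) = 12.4251; S(3,1) = 10.6932; S(3,2) = 9.2027; S(3,3) = 7.9200
Terminal payoffs V(N, i) = max(S_T - K, 0):
  V(3,0) = 2.555111; V(3,1) = 0.823205; V(3,2) = 0.000000; V(3,3) = 0.000000
Backward induction: V(k, i) = exp(-r*dt) * [p * V(k+1, i) + (1-p) * V(k+1, i+1)]; then take max(V_cont, immediate exercise) for American.
  V(2,0) = exp(-r*dt) * [p*2.555111 + (1-p)*0.823205] = 1.712448; exercise = 1.656676; V(2,0) = max -> 1.712448
  V(2,1) = exp(-r*dt) * [p*0.823205 + (1-p)*0.000000] = 0.424883; exercise = 0.050000; V(2,1) = max -> 0.424883
  V(2,2) = exp(-r*dt) * [p*0.000000 + (1-p)*0.000000] = 0.000000; exercise = 0.000000; V(2,2) = max -> 0.000000
  V(1,0) = exp(-r*dt) * [p*1.712448 + (1-p)*0.424883] = 1.087037; exercise = 0.823205; V(1,0) = max -> 1.087037
  V(1,1) = exp(-r*dt) * [p*0.424883 + (1-p)*0.000000] = 0.219296; exercise = 0.000000; V(1,1) = max -> 0.219296
  V(0,0) = exp(-r*dt) * [p*1.087037 + (1-p)*0.219296] = 0.665927; exercise = 0.050000; V(0,0) = max -> 0.665927

Answer: Price = V(0,0) = 0.6659


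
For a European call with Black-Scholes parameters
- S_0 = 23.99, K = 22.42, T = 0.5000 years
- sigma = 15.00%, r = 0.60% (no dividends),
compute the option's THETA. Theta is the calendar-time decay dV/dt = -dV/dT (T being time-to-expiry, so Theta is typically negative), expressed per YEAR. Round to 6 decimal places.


Answer: Theta = -0.881578

Derivation:
d1 = 0.7194449385; d2 = 0.6133789213
phi(d1) = 0.3079742686; exp(-qT) = 1.0000000000; exp(-rT) = 0.9970044955
Theta = -S*exp(-qT)*phi(d1)*sigma/(2*sqrt(T)) - r*K*exp(-rT)*N(d2) + q*S*exp(-qT)*N(d1)
N(d1) = 0.7640665917; N(d2) = 0.7301870899; sqrt(T) = 0.7071067812
Term 1 = -23.9900 * 1.0000000000 * 0.3079742686 * 0.1500 / (2 * 0.7071067812) = -0.7836478415
Term 2 = -0.0060 * 22.4200 * 0.9970044955 * 0.7301870899 = -0.0979305346
Term 3 = 0 (no dividend yield, q = 0)
Theta = -0.7836478415 + (-0.0979305346) + (0.0000000000) = -0.881578


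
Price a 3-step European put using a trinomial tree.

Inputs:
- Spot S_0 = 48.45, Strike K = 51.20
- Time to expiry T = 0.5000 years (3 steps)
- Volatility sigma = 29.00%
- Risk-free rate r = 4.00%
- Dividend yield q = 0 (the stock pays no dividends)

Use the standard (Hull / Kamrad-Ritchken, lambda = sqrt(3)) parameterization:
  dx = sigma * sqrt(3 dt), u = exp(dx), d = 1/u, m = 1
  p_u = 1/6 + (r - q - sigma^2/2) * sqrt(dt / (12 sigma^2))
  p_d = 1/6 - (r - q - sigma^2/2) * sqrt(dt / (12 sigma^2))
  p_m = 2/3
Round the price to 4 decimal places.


Answer: Price = V(0,0) = 4.9901

Derivation:
dt = T/N = 0.166667; dx = sigma*sqrt(3*dt) = 0.205061
u = exp(dx) = 1.227600; d = 1/u = 0.814598
p_u = 0.165834, p_m = 0.666667, p_d = 0.167500
Discount per step: exp(-r*dt) = 0.993356
Stock lattice S(k, j) with j the centered position index:
  k=0: S(0,+0) = 48.4500
  k=1: S(1,-1) = 39.4673; S(1,+0) = 48.4500; S(1,+1) = 59.4772
  k=2: S(2,-2) = 32.1499; S(2,-1) = 39.4673; S(2,+0) = 48.4500; S(2,+1) = 59.4772; S(2,+2) = 73.0142
  k=3: S(3,-3) = 26.1893; S(3,-2) = 32.1499; S(3,-1) = 39.4673; S(3,+0) = 48.4500; S(3,+1) = 59.4772; S(3,+2) = 73.0142; S(3,+3) = 89.6323
Terminal payoffs V(N, j) = max(K - S_T, 0):
  V(3,-3) = 25.010739; V(3,-2) = 19.050066; V(3,-1) = 11.732744; V(3,+0) = 2.750000; V(3,+1) = 0.000000; V(3,+2) = 0.000000; V(3,+3) = 0.000000
Backward induction: V(k, j) = exp(-r*dt) * [p_u * V(k+1, j+1) + p_m * V(k+1, j) + p_d * V(k+1, j-1)]
  V(2,-2) = exp(-r*dt) * [p_u*11.732744 + p_m*19.050066 + p_d*25.010739] = 18.709870
  V(2,-1) = exp(-r*dt) * [p_u*2.750000 + p_m*11.732744 + p_d*19.050066] = 11.392549
  V(2,+0) = exp(-r*dt) * [p_u*0.000000 + p_m*2.750000 + p_d*11.732744] = 3.773325
  V(2,+1) = exp(-r*dt) * [p_u*0.000000 + p_m*0.000000 + p_d*2.750000] = 0.457564
  V(2,+2) = exp(-r*dt) * [p_u*0.000000 + p_m*0.000000 + p_d*0.000000] = 0.000000
  V(1,-1) = exp(-r*dt) * [p_u*3.773325 + p_m*11.392549 + p_d*18.709870] = 11.279229
  V(1,+0) = exp(-r*dt) * [p_u*0.457564 + p_m*3.773325 + p_d*11.392549] = 4.469781
  V(1,+1) = exp(-r*dt) * [p_u*0.000000 + p_m*0.457564 + p_d*3.773325] = 0.930847
  V(0,+0) = exp(-r*dt) * [p_u*0.930847 + p_m*4.469781 + p_d*11.279229] = 4.990109


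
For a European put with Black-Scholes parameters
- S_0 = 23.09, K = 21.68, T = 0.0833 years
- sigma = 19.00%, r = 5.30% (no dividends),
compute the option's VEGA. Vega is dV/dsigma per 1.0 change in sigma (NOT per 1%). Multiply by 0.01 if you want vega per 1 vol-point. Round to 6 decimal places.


d1 = 1.2569529451; d2 = 1.2021156403
phi(d1) = 0.1810641508; exp(-qT) = 1.0000000000; exp(-rT) = 0.9955948313
Vega = S * exp(-qT) * phi(d1) * sqrt(T) = 23.0900 * 1.0000000000 * 0.1810641508 * 0.2886173938 = 1.206643

Answer: Vega = 1.206643


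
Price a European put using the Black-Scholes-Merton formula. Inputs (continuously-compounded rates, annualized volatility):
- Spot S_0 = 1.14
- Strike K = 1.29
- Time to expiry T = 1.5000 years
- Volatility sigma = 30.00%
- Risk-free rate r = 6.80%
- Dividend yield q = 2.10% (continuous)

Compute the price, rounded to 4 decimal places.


Answer: Price = 0.1972

Derivation:
d1 = (ln(S/K) + (r - q + 0.5*sigma^2) * T) / (sigma * sqrt(T)) = 0.03915385
d2 = d1 - sigma * sqrt(T) = -0.32826961
exp(-rT) = 0.90302955; exp(-qT) = 0.96899096
P = K * exp(-rT) * N(-d2) - S_0 * exp(-qT) * N(-d1)
N(-d1) = 0.48438386; N(-d2) = 0.62864609
P = 1.2900 * 0.90302955 * 0.62864609 - 1.1400 * 0.96899096 * 0.48438386 = 0.1972


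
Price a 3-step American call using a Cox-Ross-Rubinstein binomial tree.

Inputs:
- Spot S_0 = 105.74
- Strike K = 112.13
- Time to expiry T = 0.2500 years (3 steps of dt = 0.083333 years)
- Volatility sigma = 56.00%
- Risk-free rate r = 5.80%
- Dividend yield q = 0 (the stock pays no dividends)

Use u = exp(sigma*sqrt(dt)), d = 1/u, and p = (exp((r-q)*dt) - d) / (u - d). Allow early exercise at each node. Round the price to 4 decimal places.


Answer: Price = V(0,0) = 10.5360

Derivation:
dt = T/N = 0.083333
u = exp(sigma*sqrt(dt)) = 1.175458; d = 1/u = 0.850732
p = (exp((r-q)*dt) - d) / (u - d) = 0.474594
Discount per step: exp(-r*dt) = 0.995178
Stock lattice S(k, i) with i counting down-moves:
  k=0: S(0,0) = 105.7400
  k=1: S(1,0) = 124.2930; S(1,1) = 89.9564
  k=2: S(2,0) = 146.1012; S(2,1) = 105.7400; S(2,2) = 76.5288
  k=3: S(3,0) = 171.7358; S(3,1) = 124.2930; S(3,2) = 89.9564; S(3,3) = 65.1055
Terminal payoffs V(N, i) = max(S_T - K, 0):
  V(3,0) = 59.605839; V(3,1) = 12.162956; V(3,2) = 0.000000; V(3,3) = 0.000000
Backward induction: V(k, i) = exp(-r*dt) * [p * V(k+1, i) + (1-p) * V(k+1, i+1)]; then take max(V_cont, immediate exercise) for American.
  V(2,0) = exp(-r*dt) * [p*59.605839 + (1-p)*12.162956] = 34.511835; exercise = 33.971181; V(2,0) = max -> 34.511835
  V(2,1) = exp(-r*dt) * [p*12.162956 + (1-p)*0.000000] = 5.744628; exercise = 0.000000; V(2,1) = max -> 5.744628
  V(2,2) = exp(-r*dt) * [p*0.000000 + (1-p)*0.000000] = 0.000000; exercise = 0.000000; V(2,2) = max -> 0.000000
  V(1,0) = exp(-r*dt) * [p*34.511835 + (1-p)*5.744628] = 19.303834; exercise = 12.162956; V(1,0) = max -> 19.303834
  V(1,1) = exp(-r*dt) * [p*5.744628 + (1-p)*0.000000] = 2.713218; exercise = 0.000000; V(1,1) = max -> 2.713218
  V(0,0) = exp(-r*dt) * [p*19.303834 + (1-p)*2.713218] = 10.535972; exercise = 0.000000; V(0,0) = max -> 10.535972


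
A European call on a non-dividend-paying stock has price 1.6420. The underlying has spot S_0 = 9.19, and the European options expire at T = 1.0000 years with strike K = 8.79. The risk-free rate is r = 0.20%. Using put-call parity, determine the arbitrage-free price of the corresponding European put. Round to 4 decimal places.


Put-call parity: C - P = S_0 * exp(-qT) - K * exp(-rT).
S_0 * exp(-qT) = 9.1900 * 1.00000000 = 9.19000000
K * exp(-rT) = 8.7900 * 0.99800200 = 8.77243757
P = C - S*exp(-qT) + K*exp(-rT)
P = 1.6420 - 9.19000000 + 8.77243757 = 1.2244

Answer: Put price = 1.2244


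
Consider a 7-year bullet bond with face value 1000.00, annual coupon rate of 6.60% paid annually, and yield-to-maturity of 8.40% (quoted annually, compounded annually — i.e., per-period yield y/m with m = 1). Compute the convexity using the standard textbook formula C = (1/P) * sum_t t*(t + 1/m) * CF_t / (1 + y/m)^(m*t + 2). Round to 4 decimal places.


Coupon per period c = face * coupon_rate / m = 66.000000
Periods per year m = 1; per-period yield y/m = 0.084000
Number of cashflows N = 7
Cashflows (t years, CF_t, discount factor 1/(1+y/m)^(m*t), PV):
  t = 1.0000: CF_t = 66.000000, DF = 0.922509, PV = 60.885609
  t = 2.0000: CF_t = 66.000000, DF = 0.851023, PV = 56.167536
  t = 3.0000: CF_t = 66.000000, DF = 0.785077, PV = 51.815070
  t = 4.0000: CF_t = 66.000000, DF = 0.724241, PV = 47.799880
  t = 5.0000: CF_t = 66.000000, DF = 0.668119, PV = 44.095830
  t = 6.0000: CF_t = 66.000000, DF = 0.616346, PV = 40.678810
  t = 7.0000: CF_t = 1066.000000, DF = 0.568585, PV = 606.111088
Price P = sum_t PV_t = 907.553824
Convexity numerator sum_t t*(t + 1/m) * CF_t / (1+y/m)^(m*t + 2):
  t = 1.0000: term = 103.630140
  t = 2.0000: term = 286.799280
  t = 3.0000: term = 529.149964
  t = 4.0000: term = 813.576205
  t = 5.0000: term = 1125.797331
  t = 6.0000: term = 1453.981793
  t = 7.0000: term = 28885.619881
Convexity = (1/P) * sum = 33198.554594 / 907.553824 = 36.580260

Answer: Convexity = 36.5803


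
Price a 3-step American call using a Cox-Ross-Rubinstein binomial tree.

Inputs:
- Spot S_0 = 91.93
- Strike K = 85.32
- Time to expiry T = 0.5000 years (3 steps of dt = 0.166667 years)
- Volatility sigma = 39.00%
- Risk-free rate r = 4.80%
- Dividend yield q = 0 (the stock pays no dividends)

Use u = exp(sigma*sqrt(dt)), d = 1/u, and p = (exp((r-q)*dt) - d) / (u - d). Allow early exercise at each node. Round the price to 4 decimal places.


dt = T/N = 0.166667
u = exp(sigma*sqrt(dt)) = 1.172592; d = 1/u = 0.852811
p = (exp((r-q)*dt) - d) / (u - d) = 0.485397
Discount per step: exp(-r*dt) = 0.992032
Stock lattice S(k, i) with i counting down-moves:
  k=0: S(0,0) = 91.9300
  k=1: S(1,0) = 107.7964; S(1,1) = 78.3990
  k=2: S(2,0) = 126.4012; S(2,1) = 91.9300; S(2,2) = 66.8595
  k=3: S(3,0) = 148.2171; S(3,1) = 107.7964; S(3,2) = 78.3990; S(3,3) = 57.0186
Terminal payoffs V(N, i) = max(S_T - K, 0):
  V(3,0) = 62.897074; V(3,1) = 22.476399; V(3,2) = 0.000000; V(3,3) = 0.000000
Backward induction: V(k, i) = exp(-r*dt) * [p * V(k+1, i) + (1-p) * V(k+1, i+1)]; then take max(V_cont, immediate exercise) for American.
  V(2,0) = exp(-r*dt) * [p*62.897074 + (1-p)*22.476399] = 41.761051; exercise = 41.081214; V(2,0) = max -> 41.761051
  V(2,1) = exp(-r*dt) * [p*22.476399 + (1-p)*0.000000] = 10.823048; exercise = 6.610000; V(2,1) = max -> 10.823048
  V(2,2) = exp(-r*dt) * [p*0.000000 + (1-p)*0.000000] = 0.000000; exercise = 0.000000; V(2,2) = max -> 0.000000
  V(1,0) = exp(-r*dt) * [p*41.761051 + (1-p)*10.823048] = 25.634369; exercise = 22.476399; V(1,0) = max -> 25.634369
  V(1,1) = exp(-r*dt) * [p*10.823048 + (1-p)*0.000000] = 5.211616; exercise = 0.000000; V(1,1) = max -> 5.211616
  V(0,0) = exp(-r*dt) * [p*25.634369 + (1-p)*5.211616] = 15.004247; exercise = 6.610000; V(0,0) = max -> 15.004247

Answer: Price = V(0,0) = 15.0042


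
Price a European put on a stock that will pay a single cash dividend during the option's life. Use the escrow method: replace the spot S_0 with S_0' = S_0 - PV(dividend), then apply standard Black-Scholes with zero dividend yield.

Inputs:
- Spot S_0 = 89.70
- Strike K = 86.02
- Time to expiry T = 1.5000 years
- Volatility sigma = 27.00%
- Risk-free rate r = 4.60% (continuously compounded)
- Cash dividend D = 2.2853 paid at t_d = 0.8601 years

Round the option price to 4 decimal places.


Answer: Price = 7.7757

Derivation:
PV(D) = D * exp(-r * t_d) = 2.2853 * 0.96120786 = 2.19664832
S_0' = S_0 - PV(D) = 89.7000 - 2.19664832 = 87.50335168
d1 = (ln(S_0'/K) + (r + sigma^2/2)*T) / (sigma*sqrt(T)) = 0.42570399
d2 = d1 - sigma*sqrt(T) = 0.09502287
exp(-rT) = 0.93332668
N(-d1) = 0.33516178; N(-d2) = 0.46214833
P = K * exp(-rT) * N(-d2) - S_0' * N(-d1) = 86.0200 * 0.93332668 * 0.46214833 - 87.50335168 * 0.33516178 = 7.7757


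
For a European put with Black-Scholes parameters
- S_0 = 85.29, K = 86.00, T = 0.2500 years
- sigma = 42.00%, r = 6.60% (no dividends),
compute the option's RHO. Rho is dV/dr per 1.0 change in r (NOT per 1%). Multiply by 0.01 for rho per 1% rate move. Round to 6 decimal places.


Answer: Rho = -11.129713

Derivation:
d1 = 0.1440948480; d2 = -0.0659051520
phi(d1) = 0.3948220208; exp(-qT) = 1.0000000000; exp(-rT) = 0.9836353794
N(-d2) = 0.5262733306
Rho = -K*T*exp(-rT)*N(-d2) = -86.0000 * 0.2500 * 0.9836353794 * 0.5262733306 = -11.129713


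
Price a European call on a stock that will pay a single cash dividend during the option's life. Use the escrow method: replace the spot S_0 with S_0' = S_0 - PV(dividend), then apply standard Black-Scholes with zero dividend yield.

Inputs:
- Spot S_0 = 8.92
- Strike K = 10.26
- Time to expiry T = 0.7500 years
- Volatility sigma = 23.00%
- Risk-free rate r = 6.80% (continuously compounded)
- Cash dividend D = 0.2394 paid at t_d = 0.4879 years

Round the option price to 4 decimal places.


PV(D) = D * exp(-r * t_d) = 0.2394 * 0.96736713 = 0.23158769
S_0' = S_0 - PV(D) = 8.9200 - 0.23158769 = 8.68841231
d1 = (ln(S_0'/K) + (r + sigma^2/2)*T) / (sigma*sqrt(T)) = -0.47907582
d2 = d1 - sigma*sqrt(T) = -0.67826166
exp(-rT) = 0.95027867
N(d1) = 0.31594235; N(d2) = 0.24880290
C = S_0' * N(d1) - K * exp(-rT) * N(d2) = 8.68841231 * 0.31594235 - 10.2600 * 0.95027867 * 0.24880290 = 0.3192

Answer: Price = 0.3192


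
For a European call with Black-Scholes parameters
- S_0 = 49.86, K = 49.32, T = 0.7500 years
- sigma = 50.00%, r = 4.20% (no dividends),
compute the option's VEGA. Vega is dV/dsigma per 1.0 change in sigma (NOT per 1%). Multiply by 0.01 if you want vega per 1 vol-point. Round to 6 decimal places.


Answer: Vega = 16.395644

Derivation:
d1 = 0.3144004765; d2 = -0.1186122254
phi(d1) = 0.3797043471; exp(-qT) = 1.0000000000; exp(-rT) = 0.9689909565
Vega = S * exp(-qT) * phi(d1) * sqrt(T) = 49.8600 * 1.0000000000 * 0.3797043471 * 0.8660254038 = 16.395644


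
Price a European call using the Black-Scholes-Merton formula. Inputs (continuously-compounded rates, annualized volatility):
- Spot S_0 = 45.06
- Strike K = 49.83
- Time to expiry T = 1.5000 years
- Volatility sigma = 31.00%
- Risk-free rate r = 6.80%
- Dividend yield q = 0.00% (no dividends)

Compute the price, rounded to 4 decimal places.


d1 = (ln(S/K) + (r - q + 0.5*sigma^2) * T) / (sigma * sqrt(T)) = 0.19346418
d2 = d1 - sigma * sqrt(T) = -0.18620673
exp(-rT) = 0.90302955; exp(-qT) = 1.00000000
C = S_0 * exp(-qT) * N(d1) - K * exp(-rT) * N(d2)
N(d1) = 0.57670227; N(d2) = 0.42614132
C = 45.0600 * 1.00000000 * 0.57670227 - 49.8300 * 0.90302955 * 0.42614132 = 6.8107

Answer: Price = 6.8107


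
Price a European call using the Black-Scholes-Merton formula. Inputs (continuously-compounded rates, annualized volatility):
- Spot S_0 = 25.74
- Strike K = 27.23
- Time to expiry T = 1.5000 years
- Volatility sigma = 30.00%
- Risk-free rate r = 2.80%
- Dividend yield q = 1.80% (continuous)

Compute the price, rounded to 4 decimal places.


d1 = (ln(S/K) + (r - q + 0.5*sigma^2) * T) / (sigma * sqrt(T)) = 0.07138057
d2 = d1 - sigma * sqrt(T) = -0.29604289
exp(-rT) = 0.95886978; exp(-qT) = 0.97336124
C = S_0 * exp(-qT) * N(d1) - K * exp(-rT) * N(d2)
N(d1) = 0.52845256; N(d2) = 0.38359866
C = 25.7400 * 0.97336124 * 0.52845256 - 27.2300 * 0.95886978 * 0.38359866 = 3.2242

Answer: Price = 3.2242


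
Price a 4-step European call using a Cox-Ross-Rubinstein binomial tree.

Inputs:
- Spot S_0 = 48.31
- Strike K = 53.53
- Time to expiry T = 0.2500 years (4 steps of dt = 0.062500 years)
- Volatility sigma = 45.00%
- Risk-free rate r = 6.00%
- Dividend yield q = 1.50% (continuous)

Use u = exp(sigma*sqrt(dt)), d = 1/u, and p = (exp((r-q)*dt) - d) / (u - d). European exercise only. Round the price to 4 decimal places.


dt = T/N = 0.062500
u = exp(sigma*sqrt(dt)) = 1.119072; d = 1/u = 0.893597
p = (exp((r-q)*dt) - d) / (u - d) = 0.484396
Discount per step: exp(-r*dt) = 0.996257
Stock lattice S(k, i) with i counting down-moves:
  k=0: S(0,0) = 48.3100
  k=1: S(1,0) = 54.0624; S(1,1) = 43.1697
  k=2: S(2,0) = 60.4997; S(2,1) = 48.3100; S(2,2) = 38.5763
  k=3: S(3,0) = 67.7035; S(3,1) = 54.0624; S(3,2) = 43.1697; S(3,3) = 34.4717
  k=4: S(4,0) = 75.7652; S(4,1) = 60.4997; S(4,2) = 48.3100; S(4,3) = 38.5763; S(4,4) = 30.8038
Terminal payoffs V(N, i) = max(S_T - K, 0):
  V(4,0) = 22.235162; V(4,1) = 6.969710; V(4,2) = 0.000000; V(4,3) = 0.000000; V(4,4) = 0.000000
Backward induction: V(k, i) = exp(-r*dt) * [p * V(k+1, i) + (1-p) * V(k+1, i+1)].
  V(3,0) = exp(-r*dt) * [p*22.235162 + (1-p)*6.969710] = 14.310467
  V(3,1) = exp(-r*dt) * [p*6.969710 + (1-p)*0.000000] = 3.363462
  V(3,2) = exp(-r*dt) * [p*0.000000 + (1-p)*0.000000] = 0.000000
  V(3,3) = exp(-r*dt) * [p*0.000000 + (1-p)*0.000000] = 0.000000
  V(2,0) = exp(-r*dt) * [p*14.310467 + (1-p)*3.363462] = 8.633709
  V(2,1) = exp(-r*dt) * [p*3.363462 + (1-p)*0.000000] = 1.623149
  V(2,2) = exp(-r*dt) * [p*0.000000 + (1-p)*0.000000] = 0.000000
  V(1,0) = exp(-r*dt) * [p*8.633709 + (1-p)*1.623149] = 5.000249
  V(1,1) = exp(-r*dt) * [p*1.623149 + (1-p)*0.000000] = 0.783304
  V(0,0) = exp(-r*dt) * [p*5.000249 + (1-p)*0.783304] = 2.815397

Answer: Price = V(0,0) = 2.8154


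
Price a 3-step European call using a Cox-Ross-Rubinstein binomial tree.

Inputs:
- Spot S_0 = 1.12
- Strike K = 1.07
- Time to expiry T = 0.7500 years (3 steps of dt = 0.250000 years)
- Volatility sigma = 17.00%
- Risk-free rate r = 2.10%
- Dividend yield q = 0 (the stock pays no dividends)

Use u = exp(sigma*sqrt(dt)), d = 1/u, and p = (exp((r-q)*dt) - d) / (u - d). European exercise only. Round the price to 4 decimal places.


dt = T/N = 0.250000
u = exp(sigma*sqrt(dt)) = 1.088717; d = 1/u = 0.918512
p = (exp((r-q)*dt) - d) / (u - d) = 0.509689
Discount per step: exp(-r*dt) = 0.994764
Stock lattice S(k, i) with i counting down-moves:
  k=0: S(0,0) = 1.1200
  k=1: S(1,0) = 1.2194; S(1,1) = 1.0287
  k=2: S(2,0) = 1.3275; S(2,1) = 1.1200; S(2,2) = 0.9449
  k=3: S(3,0) = 1.4453; S(3,1) = 1.2194; S(3,2) = 1.0287; S(3,3) = 0.8679
Terminal payoffs V(N, i) = max(S_T - K, 0):
  V(3,0) = 0.375317; V(3,1) = 0.149363; V(3,2) = 0.000000; V(3,3) = 0.000000
Backward induction: V(k, i) = exp(-r*dt) * [p * V(k+1, i) + (1-p) * V(k+1, i+1)].
  V(2,0) = exp(-r*dt) * [p*0.375317 + (1-p)*0.149363] = 0.263144
  V(2,1) = exp(-r*dt) * [p*0.149363 + (1-p)*0.000000] = 0.075730
  V(2,2) = exp(-r*dt) * [p*0.000000 + (1-p)*0.000000] = 0.000000
  V(1,0) = exp(-r*dt) * [p*0.263144 + (1-p)*0.075730] = 0.170356
  V(1,1) = exp(-r*dt) * [p*0.075730 + (1-p)*0.000000] = 0.038397
  V(0,0) = exp(-r*dt) * [p*0.170356 + (1-p)*0.038397] = 0.105102

Answer: Price = V(0,0) = 0.1051


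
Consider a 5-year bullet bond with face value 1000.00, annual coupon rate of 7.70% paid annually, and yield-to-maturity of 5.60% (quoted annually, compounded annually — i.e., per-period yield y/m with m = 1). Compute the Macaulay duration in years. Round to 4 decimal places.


Answer: Macaulay duration = 4.3653 years

Derivation:
Coupon per period c = face * coupon_rate / m = 77.000000
Periods per year m = 1; per-period yield y/m = 0.056000
Number of cashflows N = 5
Cashflows (t years, CF_t, discount factor 1/(1+y/m)^(m*t), PV):
  t = 1.0000: CF_t = 77.000000, DF = 0.946970, PV = 72.916667
  t = 2.0000: CF_t = 77.000000, DF = 0.896752, PV = 69.049874
  t = 3.0000: CF_t = 77.000000, DF = 0.849197, PV = 65.388138
  t = 4.0000: CF_t = 77.000000, DF = 0.804163, PV = 61.920585
  t = 5.0000: CF_t = 1077.000000, DF = 0.761518, PV = 820.155331
Price P = sum_t PV_t = 1089.430595
Macaulay numerator sum_t t * PV_t:
  t * PV_t at t = 1.0000: 72.916667
  t * PV_t at t = 2.0000: 138.099747
  t * PV_t at t = 3.0000: 196.164414
  t * PV_t at t = 4.0000: 247.682341
  t * PV_t at t = 5.0000: 4100.776657
Macaulay duration D = (sum_t t * PV_t) / P = 4755.639826 / 1089.430595 = 4.365253


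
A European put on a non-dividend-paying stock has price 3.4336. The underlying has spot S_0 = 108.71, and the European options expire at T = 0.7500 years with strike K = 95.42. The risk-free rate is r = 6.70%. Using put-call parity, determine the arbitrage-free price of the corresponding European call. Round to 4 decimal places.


Answer: Call price = 21.4000

Derivation:
Put-call parity: C - P = S_0 * exp(-qT) - K * exp(-rT).
S_0 * exp(-qT) = 108.7100 * 1.00000000 = 108.71000000
K * exp(-rT) = 95.4200 * 0.95099165 = 90.74362294
C = P + S*exp(-qT) - K*exp(-rT)
C = 3.4336 + 108.71000000 - 90.74362294 = 21.4000


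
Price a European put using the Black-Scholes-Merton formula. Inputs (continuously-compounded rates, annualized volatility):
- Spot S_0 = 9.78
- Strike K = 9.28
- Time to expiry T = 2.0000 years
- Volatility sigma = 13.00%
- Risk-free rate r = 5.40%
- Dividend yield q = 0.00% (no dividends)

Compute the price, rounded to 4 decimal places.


Answer: Price = 0.1747

Derivation:
d1 = (ln(S/K) + (r - q + 0.5*sigma^2) * T) / (sigma * sqrt(T)) = 0.96480879
d2 = d1 - sigma * sqrt(T) = 0.78096102
exp(-rT) = 0.89762760; exp(-qT) = 1.00000000
P = K * exp(-rT) * N(-d2) - S_0 * exp(-qT) * N(-d1)
N(-d1) = 0.16732030; N(-d2) = 0.21741271
P = 9.2800 * 0.89762760 * 0.21741271 - 9.7800 * 1.00000000 * 0.16732030 = 0.1747


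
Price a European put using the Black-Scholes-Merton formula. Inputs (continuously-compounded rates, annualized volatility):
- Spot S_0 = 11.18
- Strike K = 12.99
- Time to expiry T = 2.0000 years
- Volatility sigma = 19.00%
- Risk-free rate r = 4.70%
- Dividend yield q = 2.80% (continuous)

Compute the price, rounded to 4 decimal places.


Answer: Price = 1.9253

Derivation:
d1 = (ln(S/K) + (r - q + 0.5*sigma^2) * T) / (sigma * sqrt(T)) = -0.28266915
d2 = d1 - sigma * sqrt(T) = -0.55136972
exp(-rT) = 0.91028276; exp(-qT) = 0.94553914
P = K * exp(-rT) * N(-d2) - S_0 * exp(-qT) * N(-d1)
N(-d1) = 0.61128477; N(-d2) = 0.70930987
P = 12.9900 * 0.91028276 * 0.70930987 - 11.1800 * 0.94553914 * 0.61128477 = 1.9253


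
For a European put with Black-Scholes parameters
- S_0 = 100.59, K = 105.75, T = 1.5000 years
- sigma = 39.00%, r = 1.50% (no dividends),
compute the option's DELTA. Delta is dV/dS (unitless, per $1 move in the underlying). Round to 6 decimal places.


Answer: Delta = -0.428105

Derivation:
d1 = 0.1811994989; d2 = -0.2964510009
phi(d1) = 0.3924464585; exp(-qT) = 1.0000000000; exp(-rT) = 0.9777512372
N(-d1) = 0.4281054940
Delta = -exp(-qT) * N(-d1) = -1.0000000000 * 0.4281054940 = -0.428105


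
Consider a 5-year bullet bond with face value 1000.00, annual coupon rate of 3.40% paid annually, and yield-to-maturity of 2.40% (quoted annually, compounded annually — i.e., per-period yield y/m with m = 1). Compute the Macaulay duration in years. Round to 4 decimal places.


Answer: Macaulay duration = 4.6901 years

Derivation:
Coupon per period c = face * coupon_rate / m = 34.000000
Periods per year m = 1; per-period yield y/m = 0.024000
Number of cashflows N = 5
Cashflows (t years, CF_t, discount factor 1/(1+y/m)^(m*t), PV):
  t = 1.0000: CF_t = 34.000000, DF = 0.976562, PV = 33.203125
  t = 2.0000: CF_t = 34.000000, DF = 0.953674, PV = 32.424927
  t = 3.0000: CF_t = 34.000000, DF = 0.931323, PV = 31.664968
  t = 4.0000: CF_t = 34.000000, DF = 0.909495, PV = 30.922820
  t = 5.0000: CF_t = 1034.000000, DF = 0.888178, PV = 918.376486
Price P = sum_t PV_t = 1046.592325
Macaulay numerator sum_t t * PV_t:
  t * PV_t at t = 1.0000: 33.203125
  t * PV_t at t = 2.0000: 64.849854
  t * PV_t at t = 3.0000: 94.994903
  t * PV_t at t = 4.0000: 123.691279
  t * PV_t at t = 5.0000: 4591.882430
Macaulay duration D = (sum_t t * PV_t) / P = 4908.621590 / 1046.592325 = 4.690099


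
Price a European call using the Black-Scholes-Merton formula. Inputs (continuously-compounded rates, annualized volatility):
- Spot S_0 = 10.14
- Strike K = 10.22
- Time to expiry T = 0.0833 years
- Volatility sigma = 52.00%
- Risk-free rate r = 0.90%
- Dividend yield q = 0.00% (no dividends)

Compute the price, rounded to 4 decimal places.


Answer: Price = 0.5732

Derivation:
d1 = (ln(S/K) + (r - q + 0.5*sigma^2) * T) / (sigma * sqrt(T)) = 0.02767354
d2 = d1 - sigma * sqrt(T) = -0.12240751
exp(-rT) = 0.99925058; exp(-qT) = 1.00000000
C = S_0 * exp(-qT) * N(d1) - K * exp(-rT) * N(d2)
N(d1) = 0.51103874; N(d2) = 0.45128815
C = 10.1400 * 1.00000000 * 0.51103874 - 10.2200 * 0.99925058 * 0.45128815 = 0.5732


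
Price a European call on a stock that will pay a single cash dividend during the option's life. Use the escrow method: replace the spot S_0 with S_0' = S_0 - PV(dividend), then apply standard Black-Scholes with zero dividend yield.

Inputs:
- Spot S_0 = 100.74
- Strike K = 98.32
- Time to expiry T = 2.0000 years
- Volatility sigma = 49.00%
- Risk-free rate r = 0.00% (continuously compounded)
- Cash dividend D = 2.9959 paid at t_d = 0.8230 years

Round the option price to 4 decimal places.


PV(D) = D * exp(-r * t_d) = 2.9959 * 1.00000000 = 2.99590000
S_0' = S_0 - PV(D) = 100.7400 - 2.99590000 = 97.74410000
d1 = (ln(S_0'/K) + (r + sigma^2/2)*T) / (sigma*sqrt(T)) = 0.33800480
d2 = d1 - sigma*sqrt(T) = -0.35495985
exp(-rT) = 1.00000000
N(d1) = 0.63232021; N(d2) = 0.36130984
C = S_0' * N(d1) - K * exp(-rT) * N(d2) = 97.74410000 * 0.63232021 - 98.3200 * 1.00000000 * 0.36130984 = 26.2816

Answer: Price = 26.2816


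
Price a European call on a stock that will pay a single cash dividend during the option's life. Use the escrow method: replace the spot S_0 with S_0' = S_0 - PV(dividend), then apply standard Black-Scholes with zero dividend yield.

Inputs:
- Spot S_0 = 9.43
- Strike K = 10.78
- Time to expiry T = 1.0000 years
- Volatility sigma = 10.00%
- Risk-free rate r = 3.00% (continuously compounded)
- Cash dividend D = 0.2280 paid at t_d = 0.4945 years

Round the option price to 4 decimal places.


PV(D) = D * exp(-r * t_d) = 0.2280 * 0.98527450 = 0.22464259
S_0' = S_0 - PV(D) = 9.4300 - 0.22464259 = 9.20535741
d1 = (ln(S_0'/K) + (r + sigma^2/2)*T) / (sigma*sqrt(T)) = -1.22906923
d2 = d1 - sigma*sqrt(T) = -1.32906923
exp(-rT) = 0.97044553
N(d1) = 0.10952292; N(d2) = 0.09191257
C = S_0' * N(d1) - K * exp(-rT) * N(d2) = 9.20535741 * 0.10952292 - 10.7800 * 0.97044553 * 0.09191257 = 0.0467

Answer: Price = 0.0467


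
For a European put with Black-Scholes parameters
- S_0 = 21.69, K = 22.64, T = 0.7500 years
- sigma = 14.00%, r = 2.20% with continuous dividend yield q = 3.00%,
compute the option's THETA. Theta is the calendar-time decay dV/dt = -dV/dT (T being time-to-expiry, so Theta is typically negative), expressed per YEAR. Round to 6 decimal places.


Answer: Theta = -0.715827

Derivation:
d1 = -0.3424258549; d2 = -0.4636694114
phi(d1) = 0.3762256185; exp(-qT) = 0.9777512372; exp(-rT) = 0.9836353794
Theta = -S*exp(-qT)*phi(d1)*sigma/(2*sqrt(T)) + r*K*exp(-rT)*N(-d2) - q*S*exp(-qT)*N(-d1)
N(-d1) = 0.6339847831; N(-d2) = 0.6785576921; sqrt(T) = 0.8660254038
Term 1 = -21.6900 * 0.9777512372 * 0.3762256185 * 0.1400 / (2 * 0.8660254038) = -0.6449168132
Term 2 = 0.0220 * 22.6400 * 0.9836353794 * 0.6785576921 = 0.3324451660
Term 3 = -0.0300 * 21.6900 * 0.9777512372 * 0.6339847831 = -0.4033555295
Theta = -0.6449168132 + (0.3324451660) + (-0.4033555295) = -0.715827


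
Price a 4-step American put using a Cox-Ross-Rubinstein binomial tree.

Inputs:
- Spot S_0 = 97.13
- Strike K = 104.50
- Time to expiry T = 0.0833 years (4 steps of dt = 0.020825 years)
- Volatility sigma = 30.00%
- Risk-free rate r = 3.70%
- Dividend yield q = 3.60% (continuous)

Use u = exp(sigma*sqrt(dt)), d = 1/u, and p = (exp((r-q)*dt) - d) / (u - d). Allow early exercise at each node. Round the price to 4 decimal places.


Answer: Price = V(0,0) = 8.3157

Derivation:
dt = T/N = 0.020825
u = exp(sigma*sqrt(dt)) = 1.044243; d = 1/u = 0.957631
p = (exp((r-q)*dt) - d) / (u - d) = 0.489419
Discount per step: exp(-r*dt) = 0.999230
Stock lattice S(k, i) with i counting down-moves:
  k=0: S(0,0) = 97.1300
  k=1: S(1,0) = 101.4274; S(1,1) = 93.0147
  k=2: S(2,0) = 105.9149; S(2,1) = 97.1300; S(2,2) = 89.0738
  k=3: S(3,0) = 110.6009; S(3,1) = 101.4274; S(3,2) = 93.0147; S(3,3) = 85.2998
  k=4: S(4,0) = 115.4942; S(4,1) = 105.9149; S(4,2) = 97.1300; S(4,3) = 89.0738; S(4,4) = 81.6858
Terminal payoffs V(N, i) = max(K - S_T, 0):
  V(4,0) = 0.000000; V(4,1) = 0.000000; V(4,2) = 7.370000; V(4,3) = 15.426215; V(4,4) = 22.814227
Backward induction: V(k, i) = exp(-r*dt) * [p * V(k+1, i) + (1-p) * V(k+1, i+1)]; then take max(V_cont, immediate exercise) for American.
  V(3,0) = exp(-r*dt) * [p*0.000000 + (1-p)*0.000000] = 0.000000; exercise = 0.000000; V(3,0) = max -> 0.000000
  V(3,1) = exp(-r*dt) * [p*0.000000 + (1-p)*7.370000] = 3.760084; exercise = 3.072638; V(3,1) = max -> 3.760084
  V(3,2) = exp(-r*dt) * [p*7.370000 + (1-p)*15.426215] = 11.474506; exercise = 11.485288; V(3,2) = max -> 11.485288
  V(3,3) = exp(-r*dt) * [p*15.426215 + (1-p)*22.814227] = 19.183607; exercise = 19.200170; V(3,3) = max -> 19.200170
  V(2,0) = exp(-r*dt) * [p*0.000000 + (1-p)*3.760084] = 1.918349; exercise = 0.000000; V(2,0) = max -> 1.918349
  V(2,1) = exp(-r*dt) * [p*3.760084 + (1-p)*11.485288] = 7.698492; exercise = 7.370000; V(2,1) = max -> 7.698492
  V(2,2) = exp(-r*dt) * [p*11.485288 + (1-p)*19.200170] = 15.412480; exercise = 15.426215; V(2,2) = max -> 15.426215
  V(1,0) = exp(-r*dt) * [p*1.918349 + (1-p)*7.698492] = 4.865830; exercise = 3.072638; V(1,0) = max -> 4.865830
  V(1,1) = exp(-r*dt) * [p*7.698492 + (1-p)*15.426215] = 11.635152; exercise = 11.485288; V(1,1) = max -> 11.635152
  V(0,0) = exp(-r*dt) * [p*4.865830 + (1-p)*11.635152] = 8.315707; exercise = 7.370000; V(0,0) = max -> 8.315707
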